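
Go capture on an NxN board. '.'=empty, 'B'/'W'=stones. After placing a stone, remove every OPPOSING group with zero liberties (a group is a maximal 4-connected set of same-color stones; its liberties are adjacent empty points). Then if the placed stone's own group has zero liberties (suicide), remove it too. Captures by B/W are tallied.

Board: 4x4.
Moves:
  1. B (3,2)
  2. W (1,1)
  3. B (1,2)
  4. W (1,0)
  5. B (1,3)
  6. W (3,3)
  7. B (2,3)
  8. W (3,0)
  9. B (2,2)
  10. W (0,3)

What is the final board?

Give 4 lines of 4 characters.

Answer: ...W
WWBB
..BB
W.B.

Derivation:
Move 1: B@(3,2) -> caps B=0 W=0
Move 2: W@(1,1) -> caps B=0 W=0
Move 3: B@(1,2) -> caps B=0 W=0
Move 4: W@(1,0) -> caps B=0 W=0
Move 5: B@(1,3) -> caps B=0 W=0
Move 6: W@(3,3) -> caps B=0 W=0
Move 7: B@(2,3) -> caps B=1 W=0
Move 8: W@(3,0) -> caps B=1 W=0
Move 9: B@(2,2) -> caps B=1 W=0
Move 10: W@(0,3) -> caps B=1 W=0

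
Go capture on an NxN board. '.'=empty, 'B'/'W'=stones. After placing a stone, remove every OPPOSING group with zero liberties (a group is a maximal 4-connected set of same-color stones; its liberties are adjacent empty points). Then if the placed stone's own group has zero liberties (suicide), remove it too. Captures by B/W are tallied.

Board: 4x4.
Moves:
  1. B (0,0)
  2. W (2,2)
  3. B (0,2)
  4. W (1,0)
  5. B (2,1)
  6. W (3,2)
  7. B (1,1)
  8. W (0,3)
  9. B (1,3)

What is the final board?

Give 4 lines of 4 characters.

Move 1: B@(0,0) -> caps B=0 W=0
Move 2: W@(2,2) -> caps B=0 W=0
Move 3: B@(0,2) -> caps B=0 W=0
Move 4: W@(1,0) -> caps B=0 W=0
Move 5: B@(2,1) -> caps B=0 W=0
Move 6: W@(3,2) -> caps B=0 W=0
Move 7: B@(1,1) -> caps B=0 W=0
Move 8: W@(0,3) -> caps B=0 W=0
Move 9: B@(1,3) -> caps B=1 W=0

Answer: B.B.
WB.B
.BW.
..W.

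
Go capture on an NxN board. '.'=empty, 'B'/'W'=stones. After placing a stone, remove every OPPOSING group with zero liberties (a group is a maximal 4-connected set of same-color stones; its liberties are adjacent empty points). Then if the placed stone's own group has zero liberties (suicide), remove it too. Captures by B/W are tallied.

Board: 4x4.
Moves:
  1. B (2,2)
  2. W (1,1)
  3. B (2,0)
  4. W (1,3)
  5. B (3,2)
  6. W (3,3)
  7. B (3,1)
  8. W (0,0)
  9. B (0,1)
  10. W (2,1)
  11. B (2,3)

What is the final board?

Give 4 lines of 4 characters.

Move 1: B@(2,2) -> caps B=0 W=0
Move 2: W@(1,1) -> caps B=0 W=0
Move 3: B@(2,0) -> caps B=0 W=0
Move 4: W@(1,3) -> caps B=0 W=0
Move 5: B@(3,2) -> caps B=0 W=0
Move 6: W@(3,3) -> caps B=0 W=0
Move 7: B@(3,1) -> caps B=0 W=0
Move 8: W@(0,0) -> caps B=0 W=0
Move 9: B@(0,1) -> caps B=0 W=0
Move 10: W@(2,1) -> caps B=0 W=0
Move 11: B@(2,3) -> caps B=1 W=0

Answer: WB..
.W.W
BWBB
.BB.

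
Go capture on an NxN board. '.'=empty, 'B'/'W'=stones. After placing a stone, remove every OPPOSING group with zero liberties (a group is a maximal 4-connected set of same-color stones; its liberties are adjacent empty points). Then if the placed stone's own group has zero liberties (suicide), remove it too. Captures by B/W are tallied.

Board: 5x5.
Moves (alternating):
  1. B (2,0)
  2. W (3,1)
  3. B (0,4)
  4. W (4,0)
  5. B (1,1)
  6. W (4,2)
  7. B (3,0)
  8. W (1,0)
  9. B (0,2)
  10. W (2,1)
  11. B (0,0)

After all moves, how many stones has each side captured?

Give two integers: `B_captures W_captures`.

Answer: 0 2

Derivation:
Move 1: B@(2,0) -> caps B=0 W=0
Move 2: W@(3,1) -> caps B=0 W=0
Move 3: B@(0,4) -> caps B=0 W=0
Move 4: W@(4,0) -> caps B=0 W=0
Move 5: B@(1,1) -> caps B=0 W=0
Move 6: W@(4,2) -> caps B=0 W=0
Move 7: B@(3,0) -> caps B=0 W=0
Move 8: W@(1,0) -> caps B=0 W=0
Move 9: B@(0,2) -> caps B=0 W=0
Move 10: W@(2,1) -> caps B=0 W=2
Move 11: B@(0,0) -> caps B=0 W=2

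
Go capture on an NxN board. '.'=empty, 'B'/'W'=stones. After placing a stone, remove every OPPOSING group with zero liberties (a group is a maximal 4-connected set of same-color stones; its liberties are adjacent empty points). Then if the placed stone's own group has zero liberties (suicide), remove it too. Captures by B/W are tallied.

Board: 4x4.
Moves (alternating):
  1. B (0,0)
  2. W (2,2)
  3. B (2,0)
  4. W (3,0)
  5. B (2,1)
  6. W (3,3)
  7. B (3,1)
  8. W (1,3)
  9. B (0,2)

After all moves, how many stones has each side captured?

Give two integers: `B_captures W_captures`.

Move 1: B@(0,0) -> caps B=0 W=0
Move 2: W@(2,2) -> caps B=0 W=0
Move 3: B@(2,0) -> caps B=0 W=0
Move 4: W@(3,0) -> caps B=0 W=0
Move 5: B@(2,1) -> caps B=0 W=0
Move 6: W@(3,3) -> caps B=0 W=0
Move 7: B@(3,1) -> caps B=1 W=0
Move 8: W@(1,3) -> caps B=1 W=0
Move 9: B@(0,2) -> caps B=1 W=0

Answer: 1 0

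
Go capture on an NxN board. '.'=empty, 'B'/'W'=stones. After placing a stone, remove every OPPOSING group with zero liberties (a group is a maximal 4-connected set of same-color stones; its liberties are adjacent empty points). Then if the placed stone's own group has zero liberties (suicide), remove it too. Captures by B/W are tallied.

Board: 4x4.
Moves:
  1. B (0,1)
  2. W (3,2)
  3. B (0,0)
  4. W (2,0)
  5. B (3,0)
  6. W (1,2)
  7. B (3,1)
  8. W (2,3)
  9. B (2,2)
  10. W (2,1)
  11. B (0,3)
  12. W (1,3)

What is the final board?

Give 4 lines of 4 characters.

Move 1: B@(0,1) -> caps B=0 W=0
Move 2: W@(3,2) -> caps B=0 W=0
Move 3: B@(0,0) -> caps B=0 W=0
Move 4: W@(2,0) -> caps B=0 W=0
Move 5: B@(3,0) -> caps B=0 W=0
Move 6: W@(1,2) -> caps B=0 W=0
Move 7: B@(3,1) -> caps B=0 W=0
Move 8: W@(2,3) -> caps B=0 W=0
Move 9: B@(2,2) -> caps B=0 W=0
Move 10: W@(2,1) -> caps B=0 W=3
Move 11: B@(0,3) -> caps B=0 W=3
Move 12: W@(1,3) -> caps B=0 W=3

Answer: BB.B
..WW
WW.W
..W.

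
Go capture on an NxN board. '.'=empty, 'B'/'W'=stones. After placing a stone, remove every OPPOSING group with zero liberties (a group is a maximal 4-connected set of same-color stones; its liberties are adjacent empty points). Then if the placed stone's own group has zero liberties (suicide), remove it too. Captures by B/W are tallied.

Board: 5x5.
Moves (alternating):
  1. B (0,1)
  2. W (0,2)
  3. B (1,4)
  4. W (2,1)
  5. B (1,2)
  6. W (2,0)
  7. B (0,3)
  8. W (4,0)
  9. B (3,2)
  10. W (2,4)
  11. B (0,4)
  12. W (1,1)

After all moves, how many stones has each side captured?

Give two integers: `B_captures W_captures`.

Move 1: B@(0,1) -> caps B=0 W=0
Move 2: W@(0,2) -> caps B=0 W=0
Move 3: B@(1,4) -> caps B=0 W=0
Move 4: W@(2,1) -> caps B=0 W=0
Move 5: B@(1,2) -> caps B=0 W=0
Move 6: W@(2,0) -> caps B=0 W=0
Move 7: B@(0,3) -> caps B=1 W=0
Move 8: W@(4,0) -> caps B=1 W=0
Move 9: B@(3,2) -> caps B=1 W=0
Move 10: W@(2,4) -> caps B=1 W=0
Move 11: B@(0,4) -> caps B=1 W=0
Move 12: W@(1,1) -> caps B=1 W=0

Answer: 1 0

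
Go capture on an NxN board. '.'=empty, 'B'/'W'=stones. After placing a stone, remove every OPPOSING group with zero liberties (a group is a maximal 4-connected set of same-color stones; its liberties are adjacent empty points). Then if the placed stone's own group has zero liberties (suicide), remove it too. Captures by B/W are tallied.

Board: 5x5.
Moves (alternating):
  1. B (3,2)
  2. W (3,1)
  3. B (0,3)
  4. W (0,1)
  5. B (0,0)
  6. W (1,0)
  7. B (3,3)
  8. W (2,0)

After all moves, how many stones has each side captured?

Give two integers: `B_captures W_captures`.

Move 1: B@(3,2) -> caps B=0 W=0
Move 2: W@(3,1) -> caps B=0 W=0
Move 3: B@(0,3) -> caps B=0 W=0
Move 4: W@(0,1) -> caps B=0 W=0
Move 5: B@(0,0) -> caps B=0 W=0
Move 6: W@(1,0) -> caps B=0 W=1
Move 7: B@(3,3) -> caps B=0 W=1
Move 8: W@(2,0) -> caps B=0 W=1

Answer: 0 1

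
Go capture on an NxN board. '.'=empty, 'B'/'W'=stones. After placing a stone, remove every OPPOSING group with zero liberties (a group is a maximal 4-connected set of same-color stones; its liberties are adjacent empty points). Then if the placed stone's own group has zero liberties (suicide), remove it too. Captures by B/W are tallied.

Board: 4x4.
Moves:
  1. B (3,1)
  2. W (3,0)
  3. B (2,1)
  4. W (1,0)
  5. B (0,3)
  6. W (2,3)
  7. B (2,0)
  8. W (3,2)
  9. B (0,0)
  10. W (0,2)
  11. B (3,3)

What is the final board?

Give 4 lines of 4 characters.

Answer: B.WB
W...
BB.W
.BW.

Derivation:
Move 1: B@(3,1) -> caps B=0 W=0
Move 2: W@(3,0) -> caps B=0 W=0
Move 3: B@(2,1) -> caps B=0 W=0
Move 4: W@(1,0) -> caps B=0 W=0
Move 5: B@(0,3) -> caps B=0 W=0
Move 6: W@(2,3) -> caps B=0 W=0
Move 7: B@(2,0) -> caps B=1 W=0
Move 8: W@(3,2) -> caps B=1 W=0
Move 9: B@(0,0) -> caps B=1 W=0
Move 10: W@(0,2) -> caps B=1 W=0
Move 11: B@(3,3) -> caps B=1 W=0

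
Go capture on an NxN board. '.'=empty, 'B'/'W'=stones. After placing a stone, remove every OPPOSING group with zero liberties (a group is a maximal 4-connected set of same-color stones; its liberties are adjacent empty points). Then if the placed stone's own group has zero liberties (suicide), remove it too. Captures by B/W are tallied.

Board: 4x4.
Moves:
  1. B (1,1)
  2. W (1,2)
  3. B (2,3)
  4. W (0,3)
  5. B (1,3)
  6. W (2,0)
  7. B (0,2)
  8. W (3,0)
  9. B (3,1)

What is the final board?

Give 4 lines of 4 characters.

Answer: ..B.
.BWB
W..B
WB..

Derivation:
Move 1: B@(1,1) -> caps B=0 W=0
Move 2: W@(1,2) -> caps B=0 W=0
Move 3: B@(2,3) -> caps B=0 W=0
Move 4: W@(0,3) -> caps B=0 W=0
Move 5: B@(1,3) -> caps B=0 W=0
Move 6: W@(2,0) -> caps B=0 W=0
Move 7: B@(0,2) -> caps B=1 W=0
Move 8: W@(3,0) -> caps B=1 W=0
Move 9: B@(3,1) -> caps B=1 W=0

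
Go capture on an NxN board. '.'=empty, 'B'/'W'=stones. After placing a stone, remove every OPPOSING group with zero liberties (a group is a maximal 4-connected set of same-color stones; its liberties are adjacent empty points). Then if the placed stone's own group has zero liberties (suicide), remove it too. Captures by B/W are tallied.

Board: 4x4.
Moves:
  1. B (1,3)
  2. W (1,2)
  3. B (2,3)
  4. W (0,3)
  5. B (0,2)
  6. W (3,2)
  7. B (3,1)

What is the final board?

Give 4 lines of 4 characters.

Move 1: B@(1,3) -> caps B=0 W=0
Move 2: W@(1,2) -> caps B=0 W=0
Move 3: B@(2,3) -> caps B=0 W=0
Move 4: W@(0,3) -> caps B=0 W=0
Move 5: B@(0,2) -> caps B=1 W=0
Move 6: W@(3,2) -> caps B=1 W=0
Move 7: B@(3,1) -> caps B=1 W=0

Answer: ..B.
..WB
...B
.BW.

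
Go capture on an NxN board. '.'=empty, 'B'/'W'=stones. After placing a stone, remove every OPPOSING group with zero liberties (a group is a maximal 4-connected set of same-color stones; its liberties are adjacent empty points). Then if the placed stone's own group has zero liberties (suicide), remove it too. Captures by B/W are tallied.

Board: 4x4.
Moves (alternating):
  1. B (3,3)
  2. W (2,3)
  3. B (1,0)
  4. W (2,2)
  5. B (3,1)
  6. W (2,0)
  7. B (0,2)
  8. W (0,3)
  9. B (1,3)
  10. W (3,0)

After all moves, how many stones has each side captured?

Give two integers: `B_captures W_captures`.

Move 1: B@(3,3) -> caps B=0 W=0
Move 2: W@(2,3) -> caps B=0 W=0
Move 3: B@(1,0) -> caps B=0 W=0
Move 4: W@(2,2) -> caps B=0 W=0
Move 5: B@(3,1) -> caps B=0 W=0
Move 6: W@(2,0) -> caps B=0 W=0
Move 7: B@(0,2) -> caps B=0 W=0
Move 8: W@(0,3) -> caps B=0 W=0
Move 9: B@(1,3) -> caps B=1 W=0
Move 10: W@(3,0) -> caps B=1 W=0

Answer: 1 0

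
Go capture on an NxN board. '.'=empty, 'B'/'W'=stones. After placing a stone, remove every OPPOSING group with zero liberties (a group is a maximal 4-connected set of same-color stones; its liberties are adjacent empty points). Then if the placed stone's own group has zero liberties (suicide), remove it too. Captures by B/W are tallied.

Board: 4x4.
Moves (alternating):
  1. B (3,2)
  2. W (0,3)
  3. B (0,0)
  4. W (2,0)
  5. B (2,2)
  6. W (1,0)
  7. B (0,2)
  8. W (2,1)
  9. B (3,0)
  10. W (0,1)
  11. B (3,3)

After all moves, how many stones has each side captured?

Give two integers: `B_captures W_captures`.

Move 1: B@(3,2) -> caps B=0 W=0
Move 2: W@(0,3) -> caps B=0 W=0
Move 3: B@(0,0) -> caps B=0 W=0
Move 4: W@(2,0) -> caps B=0 W=0
Move 5: B@(2,2) -> caps B=0 W=0
Move 6: W@(1,0) -> caps B=0 W=0
Move 7: B@(0,2) -> caps B=0 W=0
Move 8: W@(2,1) -> caps B=0 W=0
Move 9: B@(3,0) -> caps B=0 W=0
Move 10: W@(0,1) -> caps B=0 W=1
Move 11: B@(3,3) -> caps B=0 W=1

Answer: 0 1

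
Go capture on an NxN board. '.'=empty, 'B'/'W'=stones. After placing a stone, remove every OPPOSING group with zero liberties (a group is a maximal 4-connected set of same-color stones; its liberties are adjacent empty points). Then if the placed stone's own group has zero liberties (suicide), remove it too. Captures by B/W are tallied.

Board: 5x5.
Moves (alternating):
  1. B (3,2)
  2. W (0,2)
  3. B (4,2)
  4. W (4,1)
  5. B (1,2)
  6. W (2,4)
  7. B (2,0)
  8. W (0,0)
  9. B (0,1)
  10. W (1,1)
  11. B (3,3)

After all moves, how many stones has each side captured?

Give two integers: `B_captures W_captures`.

Answer: 0 1

Derivation:
Move 1: B@(3,2) -> caps B=0 W=0
Move 2: W@(0,2) -> caps B=0 W=0
Move 3: B@(4,2) -> caps B=0 W=0
Move 4: W@(4,1) -> caps B=0 W=0
Move 5: B@(1,2) -> caps B=0 W=0
Move 6: W@(2,4) -> caps B=0 W=0
Move 7: B@(2,0) -> caps B=0 W=0
Move 8: W@(0,0) -> caps B=0 W=0
Move 9: B@(0,1) -> caps B=0 W=0
Move 10: W@(1,1) -> caps B=0 W=1
Move 11: B@(3,3) -> caps B=0 W=1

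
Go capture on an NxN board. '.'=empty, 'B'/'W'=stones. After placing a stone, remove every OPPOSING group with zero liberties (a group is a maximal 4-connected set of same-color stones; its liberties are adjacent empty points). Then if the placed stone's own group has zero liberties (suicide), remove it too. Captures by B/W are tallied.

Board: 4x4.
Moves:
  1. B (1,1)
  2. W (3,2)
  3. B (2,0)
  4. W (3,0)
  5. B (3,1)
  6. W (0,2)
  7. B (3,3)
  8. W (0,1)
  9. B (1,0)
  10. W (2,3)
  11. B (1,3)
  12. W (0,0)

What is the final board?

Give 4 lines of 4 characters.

Move 1: B@(1,1) -> caps B=0 W=0
Move 2: W@(3,2) -> caps B=0 W=0
Move 3: B@(2,0) -> caps B=0 W=0
Move 4: W@(3,0) -> caps B=0 W=0
Move 5: B@(3,1) -> caps B=1 W=0
Move 6: W@(0,2) -> caps B=1 W=0
Move 7: B@(3,3) -> caps B=1 W=0
Move 8: W@(0,1) -> caps B=1 W=0
Move 9: B@(1,0) -> caps B=1 W=0
Move 10: W@(2,3) -> caps B=1 W=1
Move 11: B@(1,3) -> caps B=1 W=1
Move 12: W@(0,0) -> caps B=1 W=1

Answer: WWW.
BB.B
B..W
.BW.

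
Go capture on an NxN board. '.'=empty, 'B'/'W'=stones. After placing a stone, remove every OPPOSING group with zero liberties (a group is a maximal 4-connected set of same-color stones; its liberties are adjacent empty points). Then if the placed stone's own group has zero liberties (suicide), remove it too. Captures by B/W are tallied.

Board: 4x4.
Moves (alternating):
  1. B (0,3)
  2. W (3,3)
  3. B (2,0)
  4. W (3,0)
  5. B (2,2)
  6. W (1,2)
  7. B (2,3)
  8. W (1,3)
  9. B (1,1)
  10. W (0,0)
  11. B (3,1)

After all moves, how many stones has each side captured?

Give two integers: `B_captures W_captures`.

Move 1: B@(0,3) -> caps B=0 W=0
Move 2: W@(3,3) -> caps B=0 W=0
Move 3: B@(2,0) -> caps B=0 W=0
Move 4: W@(3,0) -> caps B=0 W=0
Move 5: B@(2,2) -> caps B=0 W=0
Move 6: W@(1,2) -> caps B=0 W=0
Move 7: B@(2,3) -> caps B=0 W=0
Move 8: W@(1,3) -> caps B=0 W=0
Move 9: B@(1,1) -> caps B=0 W=0
Move 10: W@(0,0) -> caps B=0 W=0
Move 11: B@(3,1) -> caps B=1 W=0

Answer: 1 0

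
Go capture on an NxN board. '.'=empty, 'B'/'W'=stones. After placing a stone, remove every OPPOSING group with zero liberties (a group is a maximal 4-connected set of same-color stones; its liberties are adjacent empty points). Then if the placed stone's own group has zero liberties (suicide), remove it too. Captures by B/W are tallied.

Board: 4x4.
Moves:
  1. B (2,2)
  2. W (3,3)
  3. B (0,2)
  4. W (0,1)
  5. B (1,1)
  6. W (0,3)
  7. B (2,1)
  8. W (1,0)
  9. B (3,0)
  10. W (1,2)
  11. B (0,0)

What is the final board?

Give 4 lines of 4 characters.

Move 1: B@(2,2) -> caps B=0 W=0
Move 2: W@(3,3) -> caps B=0 W=0
Move 3: B@(0,2) -> caps B=0 W=0
Move 4: W@(0,1) -> caps B=0 W=0
Move 5: B@(1,1) -> caps B=0 W=0
Move 6: W@(0,3) -> caps B=0 W=0
Move 7: B@(2,1) -> caps B=0 W=0
Move 8: W@(1,0) -> caps B=0 W=0
Move 9: B@(3,0) -> caps B=0 W=0
Move 10: W@(1,2) -> caps B=0 W=1
Move 11: B@(0,0) -> caps B=0 W=1

Answer: .W.W
WBW.
.BB.
B..W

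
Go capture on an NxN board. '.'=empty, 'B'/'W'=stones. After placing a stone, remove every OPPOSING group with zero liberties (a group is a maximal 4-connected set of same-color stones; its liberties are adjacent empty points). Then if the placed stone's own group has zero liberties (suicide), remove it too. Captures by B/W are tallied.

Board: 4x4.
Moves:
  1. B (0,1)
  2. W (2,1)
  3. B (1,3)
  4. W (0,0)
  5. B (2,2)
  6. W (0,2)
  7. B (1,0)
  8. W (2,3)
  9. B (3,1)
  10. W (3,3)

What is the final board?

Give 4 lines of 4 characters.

Answer: .BW.
B..B
.WBW
.B.W

Derivation:
Move 1: B@(0,1) -> caps B=0 W=0
Move 2: W@(2,1) -> caps B=0 W=0
Move 3: B@(1,3) -> caps B=0 W=0
Move 4: W@(0,0) -> caps B=0 W=0
Move 5: B@(2,2) -> caps B=0 W=0
Move 6: W@(0,2) -> caps B=0 W=0
Move 7: B@(1,0) -> caps B=1 W=0
Move 8: W@(2,3) -> caps B=1 W=0
Move 9: B@(3,1) -> caps B=1 W=0
Move 10: W@(3,3) -> caps B=1 W=0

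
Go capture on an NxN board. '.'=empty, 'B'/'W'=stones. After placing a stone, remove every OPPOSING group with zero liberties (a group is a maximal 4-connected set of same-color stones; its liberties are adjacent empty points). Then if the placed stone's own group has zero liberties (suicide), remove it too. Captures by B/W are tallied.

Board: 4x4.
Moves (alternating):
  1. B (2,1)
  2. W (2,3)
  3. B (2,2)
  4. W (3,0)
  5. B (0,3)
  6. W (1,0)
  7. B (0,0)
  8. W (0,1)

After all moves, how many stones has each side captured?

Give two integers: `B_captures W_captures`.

Answer: 0 1

Derivation:
Move 1: B@(2,1) -> caps B=0 W=0
Move 2: W@(2,3) -> caps B=0 W=0
Move 3: B@(2,2) -> caps B=0 W=0
Move 4: W@(3,0) -> caps B=0 W=0
Move 5: B@(0,3) -> caps B=0 W=0
Move 6: W@(1,0) -> caps B=0 W=0
Move 7: B@(0,0) -> caps B=0 W=0
Move 8: W@(0,1) -> caps B=0 W=1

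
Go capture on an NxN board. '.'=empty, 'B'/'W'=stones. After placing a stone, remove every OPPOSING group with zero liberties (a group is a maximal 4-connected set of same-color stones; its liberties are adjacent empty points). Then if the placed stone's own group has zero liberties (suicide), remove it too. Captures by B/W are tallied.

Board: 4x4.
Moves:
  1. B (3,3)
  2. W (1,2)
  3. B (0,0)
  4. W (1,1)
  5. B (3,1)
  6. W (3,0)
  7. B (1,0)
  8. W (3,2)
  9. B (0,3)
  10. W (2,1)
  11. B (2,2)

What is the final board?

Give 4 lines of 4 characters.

Answer: B..B
BWW.
.WB.
W.WB

Derivation:
Move 1: B@(3,3) -> caps B=0 W=0
Move 2: W@(1,2) -> caps B=0 W=0
Move 3: B@(0,0) -> caps B=0 W=0
Move 4: W@(1,1) -> caps B=0 W=0
Move 5: B@(3,1) -> caps B=0 W=0
Move 6: W@(3,0) -> caps B=0 W=0
Move 7: B@(1,0) -> caps B=0 W=0
Move 8: W@(3,2) -> caps B=0 W=0
Move 9: B@(0,3) -> caps B=0 W=0
Move 10: W@(2,1) -> caps B=0 W=1
Move 11: B@(2,2) -> caps B=0 W=1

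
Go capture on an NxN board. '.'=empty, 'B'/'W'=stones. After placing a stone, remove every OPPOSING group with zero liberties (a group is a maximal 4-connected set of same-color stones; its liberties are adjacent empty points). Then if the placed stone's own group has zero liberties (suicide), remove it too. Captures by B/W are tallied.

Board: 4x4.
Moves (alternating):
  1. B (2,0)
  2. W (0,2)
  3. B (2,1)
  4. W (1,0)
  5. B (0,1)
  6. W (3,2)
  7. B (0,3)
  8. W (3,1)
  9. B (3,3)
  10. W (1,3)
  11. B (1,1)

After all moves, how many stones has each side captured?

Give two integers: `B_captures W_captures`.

Answer: 0 1

Derivation:
Move 1: B@(2,0) -> caps B=0 W=0
Move 2: W@(0,2) -> caps B=0 W=0
Move 3: B@(2,1) -> caps B=0 W=0
Move 4: W@(1,0) -> caps B=0 W=0
Move 5: B@(0,1) -> caps B=0 W=0
Move 6: W@(3,2) -> caps B=0 W=0
Move 7: B@(0,3) -> caps B=0 W=0
Move 8: W@(3,1) -> caps B=0 W=0
Move 9: B@(3,3) -> caps B=0 W=0
Move 10: W@(1,3) -> caps B=0 W=1
Move 11: B@(1,1) -> caps B=0 W=1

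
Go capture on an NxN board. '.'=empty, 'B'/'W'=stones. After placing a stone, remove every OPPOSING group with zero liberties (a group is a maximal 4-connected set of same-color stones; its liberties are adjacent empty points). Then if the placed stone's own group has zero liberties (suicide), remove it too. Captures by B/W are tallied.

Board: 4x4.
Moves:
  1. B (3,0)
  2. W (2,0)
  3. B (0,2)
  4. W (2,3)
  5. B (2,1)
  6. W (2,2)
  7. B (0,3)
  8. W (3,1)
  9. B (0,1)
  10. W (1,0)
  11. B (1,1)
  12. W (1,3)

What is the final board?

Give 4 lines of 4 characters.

Answer: .BBB
WB.W
WBWW
.W..

Derivation:
Move 1: B@(3,0) -> caps B=0 W=0
Move 2: W@(2,0) -> caps B=0 W=0
Move 3: B@(0,2) -> caps B=0 W=0
Move 4: W@(2,3) -> caps B=0 W=0
Move 5: B@(2,1) -> caps B=0 W=0
Move 6: W@(2,2) -> caps B=0 W=0
Move 7: B@(0,3) -> caps B=0 W=0
Move 8: W@(3,1) -> caps B=0 W=1
Move 9: B@(0,1) -> caps B=0 W=1
Move 10: W@(1,0) -> caps B=0 W=1
Move 11: B@(1,1) -> caps B=0 W=1
Move 12: W@(1,3) -> caps B=0 W=1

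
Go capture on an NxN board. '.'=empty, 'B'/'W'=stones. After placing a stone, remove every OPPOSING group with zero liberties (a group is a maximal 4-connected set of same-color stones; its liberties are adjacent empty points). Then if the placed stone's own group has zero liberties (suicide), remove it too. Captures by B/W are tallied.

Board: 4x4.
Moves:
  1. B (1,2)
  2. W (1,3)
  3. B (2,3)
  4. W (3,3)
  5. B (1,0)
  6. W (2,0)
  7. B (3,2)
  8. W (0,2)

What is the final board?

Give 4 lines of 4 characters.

Move 1: B@(1,2) -> caps B=0 W=0
Move 2: W@(1,3) -> caps B=0 W=0
Move 3: B@(2,3) -> caps B=0 W=0
Move 4: W@(3,3) -> caps B=0 W=0
Move 5: B@(1,0) -> caps B=0 W=0
Move 6: W@(2,0) -> caps B=0 W=0
Move 7: B@(3,2) -> caps B=1 W=0
Move 8: W@(0,2) -> caps B=1 W=0

Answer: ..W.
B.BW
W..B
..B.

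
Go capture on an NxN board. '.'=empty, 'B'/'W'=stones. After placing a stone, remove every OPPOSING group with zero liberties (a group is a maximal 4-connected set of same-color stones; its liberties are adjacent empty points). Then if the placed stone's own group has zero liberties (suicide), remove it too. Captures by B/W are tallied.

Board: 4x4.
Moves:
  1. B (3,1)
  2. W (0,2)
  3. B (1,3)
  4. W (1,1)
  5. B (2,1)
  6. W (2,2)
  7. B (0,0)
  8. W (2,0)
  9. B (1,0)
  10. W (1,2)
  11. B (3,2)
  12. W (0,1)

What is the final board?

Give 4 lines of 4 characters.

Move 1: B@(3,1) -> caps B=0 W=0
Move 2: W@(0,2) -> caps B=0 W=0
Move 3: B@(1,3) -> caps B=0 W=0
Move 4: W@(1,1) -> caps B=0 W=0
Move 5: B@(2,1) -> caps B=0 W=0
Move 6: W@(2,2) -> caps B=0 W=0
Move 7: B@(0,0) -> caps B=0 W=0
Move 8: W@(2,0) -> caps B=0 W=0
Move 9: B@(1,0) -> caps B=0 W=0
Move 10: W@(1,2) -> caps B=0 W=0
Move 11: B@(3,2) -> caps B=0 W=0
Move 12: W@(0,1) -> caps B=0 W=2

Answer: .WW.
.WWB
WBW.
.BB.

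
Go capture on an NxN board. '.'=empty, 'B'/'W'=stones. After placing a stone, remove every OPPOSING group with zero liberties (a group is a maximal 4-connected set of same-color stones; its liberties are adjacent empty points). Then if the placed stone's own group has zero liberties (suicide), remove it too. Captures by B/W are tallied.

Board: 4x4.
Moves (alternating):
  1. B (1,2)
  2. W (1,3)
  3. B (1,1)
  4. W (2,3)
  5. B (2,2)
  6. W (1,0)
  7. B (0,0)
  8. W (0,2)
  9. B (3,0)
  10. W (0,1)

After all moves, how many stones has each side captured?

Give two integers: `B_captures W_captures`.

Move 1: B@(1,2) -> caps B=0 W=0
Move 2: W@(1,3) -> caps B=0 W=0
Move 3: B@(1,1) -> caps B=0 W=0
Move 4: W@(2,3) -> caps B=0 W=0
Move 5: B@(2,2) -> caps B=0 W=0
Move 6: W@(1,0) -> caps B=0 W=0
Move 7: B@(0,0) -> caps B=0 W=0
Move 8: W@(0,2) -> caps B=0 W=0
Move 9: B@(3,0) -> caps B=0 W=0
Move 10: W@(0,1) -> caps B=0 W=1

Answer: 0 1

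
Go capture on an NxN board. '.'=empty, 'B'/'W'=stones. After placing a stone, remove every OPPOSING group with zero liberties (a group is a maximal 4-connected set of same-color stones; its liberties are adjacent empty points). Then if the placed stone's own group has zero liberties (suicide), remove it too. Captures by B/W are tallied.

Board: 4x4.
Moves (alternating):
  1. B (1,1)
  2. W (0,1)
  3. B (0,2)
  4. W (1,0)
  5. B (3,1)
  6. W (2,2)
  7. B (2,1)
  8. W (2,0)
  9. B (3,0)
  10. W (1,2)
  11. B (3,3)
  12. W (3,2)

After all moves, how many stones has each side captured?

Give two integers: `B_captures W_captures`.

Answer: 0 4

Derivation:
Move 1: B@(1,1) -> caps B=0 W=0
Move 2: W@(0,1) -> caps B=0 W=0
Move 3: B@(0,2) -> caps B=0 W=0
Move 4: W@(1,0) -> caps B=0 W=0
Move 5: B@(3,1) -> caps B=0 W=0
Move 6: W@(2,2) -> caps B=0 W=0
Move 7: B@(2,1) -> caps B=0 W=0
Move 8: W@(2,0) -> caps B=0 W=0
Move 9: B@(3,0) -> caps B=0 W=0
Move 10: W@(1,2) -> caps B=0 W=0
Move 11: B@(3,3) -> caps B=0 W=0
Move 12: W@(3,2) -> caps B=0 W=4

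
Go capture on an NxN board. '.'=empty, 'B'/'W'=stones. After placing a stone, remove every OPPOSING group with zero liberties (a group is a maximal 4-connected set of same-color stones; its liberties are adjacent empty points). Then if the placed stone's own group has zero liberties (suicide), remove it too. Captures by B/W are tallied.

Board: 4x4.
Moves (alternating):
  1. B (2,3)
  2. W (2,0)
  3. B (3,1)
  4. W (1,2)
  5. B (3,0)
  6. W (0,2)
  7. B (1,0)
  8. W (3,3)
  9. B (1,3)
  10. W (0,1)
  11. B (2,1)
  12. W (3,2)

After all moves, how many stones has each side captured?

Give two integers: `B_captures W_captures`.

Answer: 1 0

Derivation:
Move 1: B@(2,3) -> caps B=0 W=0
Move 2: W@(2,0) -> caps B=0 W=0
Move 3: B@(3,1) -> caps B=0 W=0
Move 4: W@(1,2) -> caps B=0 W=0
Move 5: B@(3,0) -> caps B=0 W=0
Move 6: W@(0,2) -> caps B=0 W=0
Move 7: B@(1,0) -> caps B=0 W=0
Move 8: W@(3,3) -> caps B=0 W=0
Move 9: B@(1,3) -> caps B=0 W=0
Move 10: W@(0,1) -> caps B=0 W=0
Move 11: B@(2,1) -> caps B=1 W=0
Move 12: W@(3,2) -> caps B=1 W=0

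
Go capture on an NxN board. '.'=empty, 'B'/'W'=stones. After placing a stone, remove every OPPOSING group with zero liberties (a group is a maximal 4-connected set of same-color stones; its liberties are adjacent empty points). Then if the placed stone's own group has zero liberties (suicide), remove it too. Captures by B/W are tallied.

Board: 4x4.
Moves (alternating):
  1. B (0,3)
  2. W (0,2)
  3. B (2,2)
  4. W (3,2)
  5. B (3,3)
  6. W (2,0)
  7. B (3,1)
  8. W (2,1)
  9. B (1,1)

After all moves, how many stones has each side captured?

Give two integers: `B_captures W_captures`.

Answer: 1 0

Derivation:
Move 1: B@(0,3) -> caps B=0 W=0
Move 2: W@(0,2) -> caps B=0 W=0
Move 3: B@(2,2) -> caps B=0 W=0
Move 4: W@(3,2) -> caps B=0 W=0
Move 5: B@(3,3) -> caps B=0 W=0
Move 6: W@(2,0) -> caps B=0 W=0
Move 7: B@(3,1) -> caps B=1 W=0
Move 8: W@(2,1) -> caps B=1 W=0
Move 9: B@(1,1) -> caps B=1 W=0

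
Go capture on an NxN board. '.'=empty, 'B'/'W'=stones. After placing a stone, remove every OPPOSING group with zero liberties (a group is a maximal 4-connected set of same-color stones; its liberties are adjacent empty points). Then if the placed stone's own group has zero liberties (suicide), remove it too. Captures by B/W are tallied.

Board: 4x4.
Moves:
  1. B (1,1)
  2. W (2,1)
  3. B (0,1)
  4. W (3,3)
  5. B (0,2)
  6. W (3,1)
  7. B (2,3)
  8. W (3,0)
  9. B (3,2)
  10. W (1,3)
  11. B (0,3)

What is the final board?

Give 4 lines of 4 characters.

Move 1: B@(1,1) -> caps B=0 W=0
Move 2: W@(2,1) -> caps B=0 W=0
Move 3: B@(0,1) -> caps B=0 W=0
Move 4: W@(3,3) -> caps B=0 W=0
Move 5: B@(0,2) -> caps B=0 W=0
Move 6: W@(3,1) -> caps B=0 W=0
Move 7: B@(2,3) -> caps B=0 W=0
Move 8: W@(3,0) -> caps B=0 W=0
Move 9: B@(3,2) -> caps B=1 W=0
Move 10: W@(1,3) -> caps B=1 W=0
Move 11: B@(0,3) -> caps B=1 W=0

Answer: .BBB
.B.W
.W.B
WWB.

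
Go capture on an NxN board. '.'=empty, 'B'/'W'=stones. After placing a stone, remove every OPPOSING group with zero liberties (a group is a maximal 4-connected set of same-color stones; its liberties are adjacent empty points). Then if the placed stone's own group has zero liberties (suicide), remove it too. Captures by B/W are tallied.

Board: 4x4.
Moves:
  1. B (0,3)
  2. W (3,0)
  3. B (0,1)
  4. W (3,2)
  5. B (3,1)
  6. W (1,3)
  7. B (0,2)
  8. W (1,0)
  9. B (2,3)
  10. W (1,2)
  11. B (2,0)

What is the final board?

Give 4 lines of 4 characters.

Move 1: B@(0,3) -> caps B=0 W=0
Move 2: W@(3,0) -> caps B=0 W=0
Move 3: B@(0,1) -> caps B=0 W=0
Move 4: W@(3,2) -> caps B=0 W=0
Move 5: B@(3,1) -> caps B=0 W=0
Move 6: W@(1,3) -> caps B=0 W=0
Move 7: B@(0,2) -> caps B=0 W=0
Move 8: W@(1,0) -> caps B=0 W=0
Move 9: B@(2,3) -> caps B=0 W=0
Move 10: W@(1,2) -> caps B=0 W=0
Move 11: B@(2,0) -> caps B=1 W=0

Answer: .BBB
W.WW
B..B
.BW.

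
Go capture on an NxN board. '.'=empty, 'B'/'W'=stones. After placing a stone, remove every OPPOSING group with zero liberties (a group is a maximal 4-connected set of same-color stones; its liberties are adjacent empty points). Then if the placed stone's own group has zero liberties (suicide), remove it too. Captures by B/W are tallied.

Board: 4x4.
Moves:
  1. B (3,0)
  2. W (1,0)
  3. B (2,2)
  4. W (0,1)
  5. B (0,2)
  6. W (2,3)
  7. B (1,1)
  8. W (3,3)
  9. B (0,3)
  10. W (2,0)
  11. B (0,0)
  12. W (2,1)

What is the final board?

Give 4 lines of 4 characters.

Move 1: B@(3,0) -> caps B=0 W=0
Move 2: W@(1,0) -> caps B=0 W=0
Move 3: B@(2,2) -> caps B=0 W=0
Move 4: W@(0,1) -> caps B=0 W=0
Move 5: B@(0,2) -> caps B=0 W=0
Move 6: W@(2,3) -> caps B=0 W=0
Move 7: B@(1,1) -> caps B=0 W=0
Move 8: W@(3,3) -> caps B=0 W=0
Move 9: B@(0,3) -> caps B=0 W=0
Move 10: W@(2,0) -> caps B=0 W=0
Move 11: B@(0,0) -> caps B=1 W=0
Move 12: W@(2,1) -> caps B=1 W=0

Answer: B.BB
WB..
WWBW
B..W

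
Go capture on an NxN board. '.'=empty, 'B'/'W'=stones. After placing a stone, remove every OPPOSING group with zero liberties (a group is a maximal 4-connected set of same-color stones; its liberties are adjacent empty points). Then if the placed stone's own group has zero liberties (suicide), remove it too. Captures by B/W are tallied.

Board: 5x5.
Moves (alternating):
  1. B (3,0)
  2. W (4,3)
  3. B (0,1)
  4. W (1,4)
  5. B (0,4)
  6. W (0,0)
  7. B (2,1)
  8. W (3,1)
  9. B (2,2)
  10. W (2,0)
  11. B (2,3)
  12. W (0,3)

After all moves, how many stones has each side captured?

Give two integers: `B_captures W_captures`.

Answer: 0 1

Derivation:
Move 1: B@(3,0) -> caps B=0 W=0
Move 2: W@(4,3) -> caps B=0 W=0
Move 3: B@(0,1) -> caps B=0 W=0
Move 4: W@(1,4) -> caps B=0 W=0
Move 5: B@(0,4) -> caps B=0 W=0
Move 6: W@(0,0) -> caps B=0 W=0
Move 7: B@(2,1) -> caps B=0 W=0
Move 8: W@(3,1) -> caps B=0 W=0
Move 9: B@(2,2) -> caps B=0 W=0
Move 10: W@(2,0) -> caps B=0 W=0
Move 11: B@(2,3) -> caps B=0 W=0
Move 12: W@(0,3) -> caps B=0 W=1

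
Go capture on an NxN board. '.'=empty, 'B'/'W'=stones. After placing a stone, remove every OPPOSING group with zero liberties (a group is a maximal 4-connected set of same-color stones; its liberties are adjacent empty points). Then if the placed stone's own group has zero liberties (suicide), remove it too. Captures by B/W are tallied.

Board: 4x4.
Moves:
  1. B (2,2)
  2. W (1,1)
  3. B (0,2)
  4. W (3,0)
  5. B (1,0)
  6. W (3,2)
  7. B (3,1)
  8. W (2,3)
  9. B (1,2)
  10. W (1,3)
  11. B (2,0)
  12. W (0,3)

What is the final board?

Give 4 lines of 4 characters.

Answer: ..BW
BWBW
B.BW
.BW.

Derivation:
Move 1: B@(2,2) -> caps B=0 W=0
Move 2: W@(1,1) -> caps B=0 W=0
Move 3: B@(0,2) -> caps B=0 W=0
Move 4: W@(3,0) -> caps B=0 W=0
Move 5: B@(1,0) -> caps B=0 W=0
Move 6: W@(3,2) -> caps B=0 W=0
Move 7: B@(3,1) -> caps B=0 W=0
Move 8: W@(2,3) -> caps B=0 W=0
Move 9: B@(1,2) -> caps B=0 W=0
Move 10: W@(1,3) -> caps B=0 W=0
Move 11: B@(2,0) -> caps B=1 W=0
Move 12: W@(0,3) -> caps B=1 W=0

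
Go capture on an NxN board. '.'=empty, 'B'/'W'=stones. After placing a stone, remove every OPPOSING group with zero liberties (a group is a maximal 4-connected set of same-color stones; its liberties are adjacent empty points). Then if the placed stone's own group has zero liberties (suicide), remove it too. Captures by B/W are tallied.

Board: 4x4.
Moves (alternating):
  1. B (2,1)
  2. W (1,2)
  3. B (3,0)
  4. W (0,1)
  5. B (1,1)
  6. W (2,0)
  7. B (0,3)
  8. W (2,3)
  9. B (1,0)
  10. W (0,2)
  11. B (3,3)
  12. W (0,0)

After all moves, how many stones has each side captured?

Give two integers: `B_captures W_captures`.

Move 1: B@(2,1) -> caps B=0 W=0
Move 2: W@(1,2) -> caps B=0 W=0
Move 3: B@(3,0) -> caps B=0 W=0
Move 4: W@(0,1) -> caps B=0 W=0
Move 5: B@(1,1) -> caps B=0 W=0
Move 6: W@(2,0) -> caps B=0 W=0
Move 7: B@(0,3) -> caps B=0 W=0
Move 8: W@(2,3) -> caps B=0 W=0
Move 9: B@(1,0) -> caps B=1 W=0
Move 10: W@(0,2) -> caps B=1 W=0
Move 11: B@(3,3) -> caps B=1 W=0
Move 12: W@(0,0) -> caps B=1 W=0

Answer: 1 0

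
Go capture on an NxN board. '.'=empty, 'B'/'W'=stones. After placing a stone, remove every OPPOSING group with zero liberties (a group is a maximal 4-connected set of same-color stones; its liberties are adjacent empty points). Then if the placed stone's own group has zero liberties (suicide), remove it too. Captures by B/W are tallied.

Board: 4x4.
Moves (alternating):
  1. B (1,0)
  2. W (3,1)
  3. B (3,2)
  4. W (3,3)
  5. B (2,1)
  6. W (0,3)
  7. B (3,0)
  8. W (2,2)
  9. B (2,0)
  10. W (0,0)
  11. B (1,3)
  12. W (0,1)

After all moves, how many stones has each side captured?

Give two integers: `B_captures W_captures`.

Move 1: B@(1,0) -> caps B=0 W=0
Move 2: W@(3,1) -> caps B=0 W=0
Move 3: B@(3,2) -> caps B=0 W=0
Move 4: W@(3,3) -> caps B=0 W=0
Move 5: B@(2,1) -> caps B=0 W=0
Move 6: W@(0,3) -> caps B=0 W=0
Move 7: B@(3,0) -> caps B=1 W=0
Move 8: W@(2,2) -> caps B=1 W=0
Move 9: B@(2,0) -> caps B=1 W=0
Move 10: W@(0,0) -> caps B=1 W=0
Move 11: B@(1,3) -> caps B=1 W=0
Move 12: W@(0,1) -> caps B=1 W=0

Answer: 1 0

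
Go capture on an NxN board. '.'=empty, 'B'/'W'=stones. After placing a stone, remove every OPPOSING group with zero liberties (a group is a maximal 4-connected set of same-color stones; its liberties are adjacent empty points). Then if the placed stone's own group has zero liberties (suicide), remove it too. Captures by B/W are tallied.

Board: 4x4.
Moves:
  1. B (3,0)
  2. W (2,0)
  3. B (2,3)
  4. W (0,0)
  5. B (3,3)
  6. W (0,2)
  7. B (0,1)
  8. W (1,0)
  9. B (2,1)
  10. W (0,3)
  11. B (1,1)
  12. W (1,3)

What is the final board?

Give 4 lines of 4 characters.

Move 1: B@(3,0) -> caps B=0 W=0
Move 2: W@(2,0) -> caps B=0 W=0
Move 3: B@(2,3) -> caps B=0 W=0
Move 4: W@(0,0) -> caps B=0 W=0
Move 5: B@(3,3) -> caps B=0 W=0
Move 6: W@(0,2) -> caps B=0 W=0
Move 7: B@(0,1) -> caps B=0 W=0
Move 8: W@(1,0) -> caps B=0 W=0
Move 9: B@(2,1) -> caps B=0 W=0
Move 10: W@(0,3) -> caps B=0 W=0
Move 11: B@(1,1) -> caps B=3 W=0
Move 12: W@(1,3) -> caps B=3 W=0

Answer: .BWW
.B.W
.B.B
B..B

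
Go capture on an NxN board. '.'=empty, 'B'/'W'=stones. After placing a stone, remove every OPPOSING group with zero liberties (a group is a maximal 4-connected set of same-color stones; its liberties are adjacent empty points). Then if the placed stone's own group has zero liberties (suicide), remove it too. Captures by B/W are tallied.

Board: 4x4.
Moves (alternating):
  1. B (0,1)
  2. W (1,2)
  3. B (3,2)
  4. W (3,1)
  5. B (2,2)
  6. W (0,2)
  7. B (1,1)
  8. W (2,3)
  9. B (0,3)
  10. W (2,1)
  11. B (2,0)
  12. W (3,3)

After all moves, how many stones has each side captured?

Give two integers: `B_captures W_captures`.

Move 1: B@(0,1) -> caps B=0 W=0
Move 2: W@(1,2) -> caps B=0 W=0
Move 3: B@(3,2) -> caps B=0 W=0
Move 4: W@(3,1) -> caps B=0 W=0
Move 5: B@(2,2) -> caps B=0 W=0
Move 6: W@(0,2) -> caps B=0 W=0
Move 7: B@(1,1) -> caps B=0 W=0
Move 8: W@(2,3) -> caps B=0 W=0
Move 9: B@(0,3) -> caps B=0 W=0
Move 10: W@(2,1) -> caps B=0 W=0
Move 11: B@(2,0) -> caps B=0 W=0
Move 12: W@(3,3) -> caps B=0 W=2

Answer: 0 2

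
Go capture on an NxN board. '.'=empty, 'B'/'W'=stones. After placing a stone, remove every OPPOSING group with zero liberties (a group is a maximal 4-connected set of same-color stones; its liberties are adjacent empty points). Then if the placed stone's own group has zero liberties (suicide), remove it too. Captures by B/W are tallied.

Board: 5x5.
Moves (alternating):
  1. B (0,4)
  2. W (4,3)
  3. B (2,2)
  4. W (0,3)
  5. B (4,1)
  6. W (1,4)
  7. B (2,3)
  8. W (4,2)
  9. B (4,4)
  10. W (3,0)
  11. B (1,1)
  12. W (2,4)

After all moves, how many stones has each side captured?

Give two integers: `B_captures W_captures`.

Move 1: B@(0,4) -> caps B=0 W=0
Move 2: W@(4,3) -> caps B=0 W=0
Move 3: B@(2,2) -> caps B=0 W=0
Move 4: W@(0,3) -> caps B=0 W=0
Move 5: B@(4,1) -> caps B=0 W=0
Move 6: W@(1,4) -> caps B=0 W=1
Move 7: B@(2,3) -> caps B=0 W=1
Move 8: W@(4,2) -> caps B=0 W=1
Move 9: B@(4,4) -> caps B=0 W=1
Move 10: W@(3,0) -> caps B=0 W=1
Move 11: B@(1,1) -> caps B=0 W=1
Move 12: W@(2,4) -> caps B=0 W=1

Answer: 0 1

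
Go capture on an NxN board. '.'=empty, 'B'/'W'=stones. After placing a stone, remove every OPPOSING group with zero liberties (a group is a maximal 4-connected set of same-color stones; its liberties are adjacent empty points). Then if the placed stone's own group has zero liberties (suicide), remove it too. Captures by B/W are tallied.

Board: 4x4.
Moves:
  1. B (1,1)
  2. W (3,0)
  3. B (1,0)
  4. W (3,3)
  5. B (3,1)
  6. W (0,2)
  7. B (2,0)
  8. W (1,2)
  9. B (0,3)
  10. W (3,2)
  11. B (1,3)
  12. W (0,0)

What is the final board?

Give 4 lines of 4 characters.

Answer: W.WB
BBWB
B...
.BWW

Derivation:
Move 1: B@(1,1) -> caps B=0 W=0
Move 2: W@(3,0) -> caps B=0 W=0
Move 3: B@(1,0) -> caps B=0 W=0
Move 4: W@(3,3) -> caps B=0 W=0
Move 5: B@(3,1) -> caps B=0 W=0
Move 6: W@(0,2) -> caps B=0 W=0
Move 7: B@(2,0) -> caps B=1 W=0
Move 8: W@(1,2) -> caps B=1 W=0
Move 9: B@(0,3) -> caps B=1 W=0
Move 10: W@(3,2) -> caps B=1 W=0
Move 11: B@(1,3) -> caps B=1 W=0
Move 12: W@(0,0) -> caps B=1 W=0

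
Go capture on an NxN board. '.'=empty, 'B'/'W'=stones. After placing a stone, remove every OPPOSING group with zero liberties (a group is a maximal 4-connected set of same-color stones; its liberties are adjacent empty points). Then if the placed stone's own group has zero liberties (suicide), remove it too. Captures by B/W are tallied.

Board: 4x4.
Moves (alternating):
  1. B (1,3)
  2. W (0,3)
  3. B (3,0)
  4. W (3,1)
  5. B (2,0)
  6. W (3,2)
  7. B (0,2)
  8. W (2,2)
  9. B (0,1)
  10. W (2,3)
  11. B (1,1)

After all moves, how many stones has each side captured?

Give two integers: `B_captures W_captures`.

Move 1: B@(1,3) -> caps B=0 W=0
Move 2: W@(0,3) -> caps B=0 W=0
Move 3: B@(3,0) -> caps B=0 W=0
Move 4: W@(3,1) -> caps B=0 W=0
Move 5: B@(2,0) -> caps B=0 W=0
Move 6: W@(3,2) -> caps B=0 W=0
Move 7: B@(0,2) -> caps B=1 W=0
Move 8: W@(2,2) -> caps B=1 W=0
Move 9: B@(0,1) -> caps B=1 W=0
Move 10: W@(2,3) -> caps B=1 W=0
Move 11: B@(1,1) -> caps B=1 W=0

Answer: 1 0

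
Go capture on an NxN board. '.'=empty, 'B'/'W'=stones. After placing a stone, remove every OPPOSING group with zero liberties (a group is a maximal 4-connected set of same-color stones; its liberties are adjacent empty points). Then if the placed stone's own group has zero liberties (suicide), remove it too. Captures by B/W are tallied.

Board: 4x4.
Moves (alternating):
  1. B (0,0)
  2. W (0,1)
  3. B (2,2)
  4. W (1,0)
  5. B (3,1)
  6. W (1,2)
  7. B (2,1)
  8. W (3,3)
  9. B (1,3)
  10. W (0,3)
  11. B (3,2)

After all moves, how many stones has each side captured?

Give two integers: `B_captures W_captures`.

Move 1: B@(0,0) -> caps B=0 W=0
Move 2: W@(0,1) -> caps B=0 W=0
Move 3: B@(2,2) -> caps B=0 W=0
Move 4: W@(1,0) -> caps B=0 W=1
Move 5: B@(3,1) -> caps B=0 W=1
Move 6: W@(1,2) -> caps B=0 W=1
Move 7: B@(2,1) -> caps B=0 W=1
Move 8: W@(3,3) -> caps B=0 W=1
Move 9: B@(1,3) -> caps B=0 W=1
Move 10: W@(0,3) -> caps B=0 W=1
Move 11: B@(3,2) -> caps B=0 W=1

Answer: 0 1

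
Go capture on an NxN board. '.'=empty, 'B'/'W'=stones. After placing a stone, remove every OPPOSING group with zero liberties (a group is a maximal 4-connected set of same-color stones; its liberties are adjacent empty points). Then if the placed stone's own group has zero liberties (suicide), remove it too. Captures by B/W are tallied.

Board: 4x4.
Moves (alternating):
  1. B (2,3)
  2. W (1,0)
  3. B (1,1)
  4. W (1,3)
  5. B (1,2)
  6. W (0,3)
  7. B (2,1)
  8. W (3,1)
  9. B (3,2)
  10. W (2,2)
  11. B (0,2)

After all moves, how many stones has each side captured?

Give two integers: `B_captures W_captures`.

Answer: 2 0

Derivation:
Move 1: B@(2,3) -> caps B=0 W=0
Move 2: W@(1,0) -> caps B=0 W=0
Move 3: B@(1,1) -> caps B=0 W=0
Move 4: W@(1,3) -> caps B=0 W=0
Move 5: B@(1,2) -> caps B=0 W=0
Move 6: W@(0,3) -> caps B=0 W=0
Move 7: B@(2,1) -> caps B=0 W=0
Move 8: W@(3,1) -> caps B=0 W=0
Move 9: B@(3,2) -> caps B=0 W=0
Move 10: W@(2,2) -> caps B=0 W=0
Move 11: B@(0,2) -> caps B=2 W=0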